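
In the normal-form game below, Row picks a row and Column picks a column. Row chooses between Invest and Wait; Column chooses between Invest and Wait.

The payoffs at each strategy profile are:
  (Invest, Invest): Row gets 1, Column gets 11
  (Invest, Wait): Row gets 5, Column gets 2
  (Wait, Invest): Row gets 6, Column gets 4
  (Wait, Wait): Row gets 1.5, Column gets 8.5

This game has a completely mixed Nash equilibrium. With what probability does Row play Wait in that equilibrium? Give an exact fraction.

2/3

Let r be the probability that Row plays Invest. In a completely mixed equilibrium, Column must be indifferent between Invest and Wait.
Column's expected payoff from Invest is 11r + 4(1−r); from Wait it is 2r + 8.5(1−r).
Setting these equal: 7r + 4 = −6.5r + 8.5, so r = 1/3.
Therefore Row plays Wait with probability 1 − 1/3 = 2/3.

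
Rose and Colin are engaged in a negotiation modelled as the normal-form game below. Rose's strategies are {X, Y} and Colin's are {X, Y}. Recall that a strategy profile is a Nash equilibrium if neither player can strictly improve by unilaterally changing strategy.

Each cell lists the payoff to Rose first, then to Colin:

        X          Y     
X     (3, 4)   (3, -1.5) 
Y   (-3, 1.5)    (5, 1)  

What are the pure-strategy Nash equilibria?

(X, X): Rose gets 3 ≥ -3 from Y, and Colin gets 4 ≥ -1.5 from Y — Nash equilibrium.
(X, Y): Rose prefers Y (5 > 3); Colin prefers X (4 > -1.5) — not an equilibrium.
(Y, X): Rose prefers X (3 > -3) — not an equilibrium.
(Y, Y): Colin prefers X (1.5 > 1) — not an equilibrium.

(X, X)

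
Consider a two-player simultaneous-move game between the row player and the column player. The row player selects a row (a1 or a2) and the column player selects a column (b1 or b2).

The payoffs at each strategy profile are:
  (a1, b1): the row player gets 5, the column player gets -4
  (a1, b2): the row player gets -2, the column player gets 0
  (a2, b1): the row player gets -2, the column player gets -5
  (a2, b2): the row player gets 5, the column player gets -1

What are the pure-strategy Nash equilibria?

(a2, b2)

(a1, b1): the column player prefers b2 (0 > -4) — not an equilibrium.
(a1, b2): the row player prefers a2 (5 > -2) — not an equilibrium.
(a2, b1): the row player prefers a1 (5 > -2); the column player prefers b2 (-1 > -5) — not an equilibrium.
(a2, b2): the row player gets 5 ≥ -2 from a1, and the column player gets -1 ≥ -5 from b1 — Nash equilibrium.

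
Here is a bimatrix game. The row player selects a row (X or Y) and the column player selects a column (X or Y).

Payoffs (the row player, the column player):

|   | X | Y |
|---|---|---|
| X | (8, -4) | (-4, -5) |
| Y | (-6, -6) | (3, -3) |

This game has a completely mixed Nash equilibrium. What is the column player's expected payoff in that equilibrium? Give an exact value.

-9/2

First find p, the probability the row player plays X, from the column player's indifference between X and Y: −4p − 6(1−p) = −5p − 3(1−p), giving p = 3/4.
Since the column player is indifferent in equilibrium, the column player's expected payoff equals the payoff from either column against (3/4, 1/4). Using X: −4(3/4) − 6(1/4) = -9/2.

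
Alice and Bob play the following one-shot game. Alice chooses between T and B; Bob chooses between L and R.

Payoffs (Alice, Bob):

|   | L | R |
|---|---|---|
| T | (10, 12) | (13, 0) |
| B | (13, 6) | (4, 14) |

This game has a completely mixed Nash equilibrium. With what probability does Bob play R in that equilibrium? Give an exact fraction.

1/4

Let c be the probability that Bob plays L. In a completely mixed equilibrium, Alice must be indifferent between T and B.
Alice's expected payoff from T is 10c + 13(1−c); from B it is 13c + 4(1−c).
Setting these equal: −3c + 13 = 9c + 4, so c = 3/4.
Therefore Bob plays R with probability 1 − 3/4 = 1/4.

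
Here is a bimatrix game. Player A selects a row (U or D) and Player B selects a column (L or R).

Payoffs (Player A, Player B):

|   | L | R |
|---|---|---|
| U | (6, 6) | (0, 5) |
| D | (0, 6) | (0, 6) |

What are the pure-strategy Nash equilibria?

(U, L): Player A gets 6 ≥ 0 from D, and Player B gets 6 ≥ 5 from R — Nash equilibrium.
(U, R): Player B prefers L (6 > 5) — not an equilibrium.
(D, L): Player A prefers U (6 > 0) — not an equilibrium.
(D, R): Player A gets 0 ≥ 0 from U, and Player B gets 6 ≥ 6 from L — Nash equilibrium.

(U, L) and (D, R)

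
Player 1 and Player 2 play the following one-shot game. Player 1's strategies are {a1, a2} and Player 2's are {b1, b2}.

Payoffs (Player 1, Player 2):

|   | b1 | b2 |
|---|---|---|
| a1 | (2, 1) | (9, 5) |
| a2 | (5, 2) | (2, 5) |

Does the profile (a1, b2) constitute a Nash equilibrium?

Yes

At (a1, b2), Player 1 earns 9; switching to a2 would give 2, so Player 1 has no profitable deviation.
Player 2 earns 5; switching to b1 would give 1, so Player 2 has no profitable deviation.
Neither player can gain by a unilateral deviation, so this profile is a Nash equilibrium.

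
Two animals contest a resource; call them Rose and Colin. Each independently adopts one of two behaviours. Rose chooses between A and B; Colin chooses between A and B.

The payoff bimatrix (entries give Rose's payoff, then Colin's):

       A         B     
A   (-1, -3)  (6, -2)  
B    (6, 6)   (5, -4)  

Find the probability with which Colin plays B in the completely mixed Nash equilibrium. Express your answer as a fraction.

Let c be the probability that Colin plays A. In a completely mixed equilibrium, Rose must be indifferent between A and B.
Rose's expected payoff from A is −c + 6(1−c); from B it is 6c + 5(1−c).
Setting these equal: −7c + 6 = c + 5, so c = 1/8.
Therefore Colin plays B with probability 1 − 1/8 = 7/8.

7/8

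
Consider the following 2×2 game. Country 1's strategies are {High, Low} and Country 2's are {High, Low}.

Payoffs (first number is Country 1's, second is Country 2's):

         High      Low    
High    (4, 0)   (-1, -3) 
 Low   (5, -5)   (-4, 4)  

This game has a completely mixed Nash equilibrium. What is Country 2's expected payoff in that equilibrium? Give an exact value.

-5/4

First find x, the probability Country 1 plays High, from Country 2's indifference between High and Low: −5(1−x) = −3x + 4(1−x), giving x = 3/4.
Since Country 2 is indifferent in equilibrium, Country 2's expected payoff equals the payoff from either column against (3/4, 1/4). Using High: −5(1/4) = -5/4.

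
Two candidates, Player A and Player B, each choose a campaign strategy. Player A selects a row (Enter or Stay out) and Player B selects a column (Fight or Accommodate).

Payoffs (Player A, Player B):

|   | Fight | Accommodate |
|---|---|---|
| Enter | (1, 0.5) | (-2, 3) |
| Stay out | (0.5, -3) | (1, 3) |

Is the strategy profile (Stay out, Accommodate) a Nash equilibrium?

Yes

At (Stay out, Accommodate), Player A earns 1; switching to Enter would give -2, so Player A has no profitable deviation.
Player B earns 3; switching to Fight would give -3, so Player B has no profitable deviation.
Neither player can gain by a unilateral deviation, so this profile is a Nash equilibrium.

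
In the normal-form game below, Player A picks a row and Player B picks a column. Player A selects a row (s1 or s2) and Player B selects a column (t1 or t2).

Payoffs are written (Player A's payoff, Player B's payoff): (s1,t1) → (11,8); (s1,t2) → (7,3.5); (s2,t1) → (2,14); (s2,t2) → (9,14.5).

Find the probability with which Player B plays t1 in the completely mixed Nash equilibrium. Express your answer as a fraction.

2/11

Let c be the probability that Player B plays t1. In a completely mixed equilibrium, Player A must be indifferent between s1 and s2.
Player A's expected payoff from s1 is 11c + 7(1−c); from s2 it is 2c + 9(1−c).
Setting these equal: 4c + 7 = −7c + 9, so c = 2/11.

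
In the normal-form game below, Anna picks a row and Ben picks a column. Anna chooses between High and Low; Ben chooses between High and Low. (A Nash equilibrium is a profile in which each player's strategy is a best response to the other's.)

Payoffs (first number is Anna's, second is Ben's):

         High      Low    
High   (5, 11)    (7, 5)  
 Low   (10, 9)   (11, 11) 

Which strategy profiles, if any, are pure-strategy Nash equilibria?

(High, High): Anna prefers Low (10 > 5) — not an equilibrium.
(High, Low): Anna prefers Low (11 > 7); Ben prefers High (11 > 5) — not an equilibrium.
(Low, High): Ben prefers Low (11 > 9) — not an equilibrium.
(Low, Low): Anna gets 11 ≥ 7 from High, and Ben gets 11 ≥ 9 from High — Nash equilibrium.

(Low, Low)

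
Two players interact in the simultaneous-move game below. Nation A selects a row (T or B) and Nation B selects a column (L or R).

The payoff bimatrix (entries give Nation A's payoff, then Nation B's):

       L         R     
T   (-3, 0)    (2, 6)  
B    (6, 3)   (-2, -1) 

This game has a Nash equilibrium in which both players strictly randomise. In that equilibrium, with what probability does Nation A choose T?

2/5

Let r be the probability that Nation A plays T. In a completely mixed equilibrium, Nation B must be indifferent between L and R.
Nation B's expected payoff from L is 3(1−r); from R it is 6r − (1−r).
Setting these equal: −3r + 3 = 7r − 1, so r = 2/5.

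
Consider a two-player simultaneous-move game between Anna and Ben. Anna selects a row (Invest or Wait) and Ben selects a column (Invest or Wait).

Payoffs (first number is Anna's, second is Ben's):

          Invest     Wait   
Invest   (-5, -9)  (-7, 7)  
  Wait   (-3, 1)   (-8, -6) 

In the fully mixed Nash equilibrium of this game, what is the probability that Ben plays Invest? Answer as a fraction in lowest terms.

Let c be the probability that Ben plays Invest. In a completely mixed equilibrium, Anna must be indifferent between Invest and Wait.
Anna's expected payoff from Invest is −5c − 7(1−c); from Wait it is −3c − 8(1−c).
Setting these equal: 2c − 7 = 5c − 8, so c = 1/3.

1/3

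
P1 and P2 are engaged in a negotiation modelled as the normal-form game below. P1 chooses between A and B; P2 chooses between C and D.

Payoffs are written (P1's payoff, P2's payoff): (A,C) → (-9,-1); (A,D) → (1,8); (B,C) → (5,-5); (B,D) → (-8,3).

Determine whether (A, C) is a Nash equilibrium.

At (A, C), P1 earns -9; switching to B would give 5, so P1 would deviate.
P2 earns -1; switching to D would give 8, so P2 would deviate.
Since at least one player can profitably deviate, this is not a Nash equilibrium.

No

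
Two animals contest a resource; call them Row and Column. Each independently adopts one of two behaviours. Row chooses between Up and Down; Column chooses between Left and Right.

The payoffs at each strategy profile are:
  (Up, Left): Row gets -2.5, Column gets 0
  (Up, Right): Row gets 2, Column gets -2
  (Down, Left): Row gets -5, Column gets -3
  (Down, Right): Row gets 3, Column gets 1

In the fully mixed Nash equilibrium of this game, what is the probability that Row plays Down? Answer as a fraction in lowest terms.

1/3

Let r be the probability that Row plays Up. In a completely mixed equilibrium, Column must be indifferent between Left and Right.
Column's expected payoff from Left is −3(1−r); from Right it is −2r + (1−r).
Setting these equal: 3r − 3 = −3r + 1, so r = 2/3.
Therefore Row plays Down with probability 1 − 2/3 = 1/3.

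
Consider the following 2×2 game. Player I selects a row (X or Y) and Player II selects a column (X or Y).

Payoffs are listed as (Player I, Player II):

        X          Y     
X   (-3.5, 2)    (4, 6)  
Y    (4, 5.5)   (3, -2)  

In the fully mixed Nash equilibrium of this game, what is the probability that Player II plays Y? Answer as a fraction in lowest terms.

15/17

Let c be the probability that Player II plays X. In a completely mixed equilibrium, Player I must be indifferent between X and Y.
Player I's expected payoff from X is −3.5c + 4(1−c); from Y it is 4c + 3(1−c).
Setting these equal: −7.5c + 4 = c + 3, so c = 2/17.
Therefore Player II plays Y with probability 1 − 2/17 = 15/17.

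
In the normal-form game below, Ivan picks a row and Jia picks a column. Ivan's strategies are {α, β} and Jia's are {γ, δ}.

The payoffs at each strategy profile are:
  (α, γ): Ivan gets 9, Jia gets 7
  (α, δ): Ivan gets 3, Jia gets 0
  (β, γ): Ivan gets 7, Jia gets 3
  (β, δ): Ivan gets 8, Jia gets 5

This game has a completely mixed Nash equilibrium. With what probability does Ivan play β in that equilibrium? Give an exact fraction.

Let x be the probability that Ivan plays α. In a completely mixed equilibrium, Jia must be indifferent between γ and δ.
Jia's expected payoff from γ is 7x + 3(1−x); from δ it is 5(1−x).
Setting these equal: 4x + 3 = −5x + 5, so x = 2/9.
Therefore Ivan plays β with probability 1 − 2/9 = 7/9.

7/9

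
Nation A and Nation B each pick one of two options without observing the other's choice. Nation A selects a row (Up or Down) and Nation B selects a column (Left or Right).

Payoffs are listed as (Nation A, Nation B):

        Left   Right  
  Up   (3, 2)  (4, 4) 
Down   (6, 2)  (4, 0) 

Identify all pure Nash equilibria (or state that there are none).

(Up, Left): Nation A prefers Down (6 > 3); Nation B prefers Right (4 > 2) — not an equilibrium.
(Up, Right): Nation A gets 4 ≥ 4 from Down, and Nation B gets 4 ≥ 2 from Left — Nash equilibrium.
(Down, Left): Nation A gets 6 ≥ 3 from Up, and Nation B gets 2 ≥ 0 from Right — Nash equilibrium.
(Down, Right): Nation B prefers Left (2 > 0) — not an equilibrium.

(Up, Right) and (Down, Left)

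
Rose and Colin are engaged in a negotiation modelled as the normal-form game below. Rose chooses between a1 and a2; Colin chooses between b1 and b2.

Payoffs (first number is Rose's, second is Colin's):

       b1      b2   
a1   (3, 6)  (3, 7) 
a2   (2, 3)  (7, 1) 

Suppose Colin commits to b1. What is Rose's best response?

a1

Against b1, Rose earns 3 from a1 and 2 from a2.
So a1 is the best response.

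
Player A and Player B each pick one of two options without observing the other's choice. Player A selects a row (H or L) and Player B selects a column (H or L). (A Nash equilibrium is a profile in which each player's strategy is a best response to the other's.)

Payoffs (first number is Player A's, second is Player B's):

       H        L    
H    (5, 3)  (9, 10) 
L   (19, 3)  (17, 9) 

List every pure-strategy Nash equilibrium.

(H, H): Player A prefers L (19 > 5); Player B prefers L (10 > 3) — not an equilibrium.
(H, L): Player A prefers L (17 > 9) — not an equilibrium.
(L, H): Player B prefers L (9 > 3) — not an equilibrium.
(L, L): Player A gets 17 ≥ 9 from H, and Player B gets 9 ≥ 3 from H — Nash equilibrium.

(L, L)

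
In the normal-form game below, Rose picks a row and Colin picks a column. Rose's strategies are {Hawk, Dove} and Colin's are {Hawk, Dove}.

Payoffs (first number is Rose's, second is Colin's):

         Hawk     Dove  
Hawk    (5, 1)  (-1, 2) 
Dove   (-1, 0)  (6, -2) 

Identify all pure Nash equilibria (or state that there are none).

(Hawk, Hawk): Colin prefers Dove (2 > 1) — not an equilibrium.
(Hawk, Dove): Rose prefers Dove (6 > -1) — not an equilibrium.
(Dove, Hawk): Rose prefers Hawk (5 > -1) — not an equilibrium.
(Dove, Dove): Colin prefers Hawk (0 > -2) — not an equilibrium.

none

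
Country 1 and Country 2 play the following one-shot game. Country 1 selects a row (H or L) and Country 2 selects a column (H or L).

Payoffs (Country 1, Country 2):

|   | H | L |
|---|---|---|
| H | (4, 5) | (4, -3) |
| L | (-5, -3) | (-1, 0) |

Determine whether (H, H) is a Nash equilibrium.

Yes

At (H, H), Country 1 earns 4; switching to L would give -5, so Country 1 has no profitable deviation.
Country 2 earns 5; switching to L would give -3, so Country 2 has no profitable deviation.
Neither player can gain by a unilateral deviation, so this profile is a Nash equilibrium.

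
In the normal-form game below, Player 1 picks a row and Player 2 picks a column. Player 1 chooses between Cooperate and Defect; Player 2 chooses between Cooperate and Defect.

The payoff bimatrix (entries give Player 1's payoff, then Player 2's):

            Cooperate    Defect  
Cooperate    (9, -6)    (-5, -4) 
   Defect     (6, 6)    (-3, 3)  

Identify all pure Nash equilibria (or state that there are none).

(Cooperate, Cooperate): Player 2 prefers Defect (-4 > -6) — not an equilibrium.
(Cooperate, Defect): Player 1 prefers Defect (-3 > -5) — not an equilibrium.
(Defect, Cooperate): Player 1 prefers Cooperate (9 > 6) — not an equilibrium.
(Defect, Defect): Player 2 prefers Cooperate (6 > 3) — not an equilibrium.

none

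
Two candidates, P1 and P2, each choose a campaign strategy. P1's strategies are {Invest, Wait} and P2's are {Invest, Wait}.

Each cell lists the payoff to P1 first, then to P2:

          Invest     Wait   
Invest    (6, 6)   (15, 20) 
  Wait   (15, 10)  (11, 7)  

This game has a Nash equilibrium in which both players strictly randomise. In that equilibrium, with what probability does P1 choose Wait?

Let x be the probability that P1 plays Invest. In a completely mixed equilibrium, P2 must be indifferent between Invest and Wait.
P2's expected payoff from Invest is 6x + 10(1−x); from Wait it is 20x + 7(1−x).
Setting these equal: −4x + 10 = 13x + 7, so x = 3/17.
Therefore P1 plays Wait with probability 1 − 3/17 = 14/17.

14/17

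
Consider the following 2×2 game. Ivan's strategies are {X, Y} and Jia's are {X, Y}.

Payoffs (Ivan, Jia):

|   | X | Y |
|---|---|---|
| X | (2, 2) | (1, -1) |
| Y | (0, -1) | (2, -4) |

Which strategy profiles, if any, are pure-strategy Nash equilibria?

(X, X)

(X, X): Ivan gets 2 ≥ 0 from Y, and Jia gets 2 ≥ -1 from Y — Nash equilibrium.
(X, Y): Ivan prefers Y (2 > 1); Jia prefers X (2 > -1) — not an equilibrium.
(Y, X): Ivan prefers X (2 > 0) — not an equilibrium.
(Y, Y): Jia prefers X (-1 > -4) — not an equilibrium.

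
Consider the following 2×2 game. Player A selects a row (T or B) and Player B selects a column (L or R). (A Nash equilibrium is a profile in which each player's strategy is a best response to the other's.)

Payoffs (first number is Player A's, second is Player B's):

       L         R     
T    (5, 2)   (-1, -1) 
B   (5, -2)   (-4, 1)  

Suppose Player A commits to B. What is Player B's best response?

R

Against B, Player B earns -2 from L and 1 from R.
So R is the best response.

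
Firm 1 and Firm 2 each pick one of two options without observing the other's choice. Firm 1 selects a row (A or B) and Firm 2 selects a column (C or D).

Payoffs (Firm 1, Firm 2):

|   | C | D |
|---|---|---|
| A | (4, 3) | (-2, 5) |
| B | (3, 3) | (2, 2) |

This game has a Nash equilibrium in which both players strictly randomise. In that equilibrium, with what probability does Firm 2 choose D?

Let q be the probability that Firm 2 plays C. In a completely mixed equilibrium, Firm 1 must be indifferent between A and B.
Firm 1's expected payoff from A is 4q − 2(1−q); from B it is 3q + 2(1−q).
Setting these equal: 6q − 2 = q + 2, so q = 4/5.
Therefore Firm 2 plays D with probability 1 − 4/5 = 1/5.

1/5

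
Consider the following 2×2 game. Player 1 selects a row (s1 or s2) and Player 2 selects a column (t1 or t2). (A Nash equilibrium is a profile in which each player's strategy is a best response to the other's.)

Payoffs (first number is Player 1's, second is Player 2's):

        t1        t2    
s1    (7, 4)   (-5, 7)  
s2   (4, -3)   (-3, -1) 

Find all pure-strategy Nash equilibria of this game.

(s2, t2)

(s1, t1): Player 2 prefers t2 (7 > 4) — not an equilibrium.
(s1, t2): Player 1 prefers s2 (-3 > -5) — not an equilibrium.
(s2, t1): Player 1 prefers s1 (7 > 4); Player 2 prefers t2 (-1 > -3) — not an equilibrium.
(s2, t2): Player 1 gets -3 ≥ -5 from s1, and Player 2 gets -1 ≥ -3 from t1 — Nash equilibrium.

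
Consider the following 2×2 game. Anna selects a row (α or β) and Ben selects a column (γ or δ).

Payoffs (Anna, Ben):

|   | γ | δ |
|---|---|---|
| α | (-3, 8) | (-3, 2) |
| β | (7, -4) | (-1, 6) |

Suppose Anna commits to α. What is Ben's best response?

Against α, Ben earns 8 from γ and 2 from δ.
So γ is the best response.

γ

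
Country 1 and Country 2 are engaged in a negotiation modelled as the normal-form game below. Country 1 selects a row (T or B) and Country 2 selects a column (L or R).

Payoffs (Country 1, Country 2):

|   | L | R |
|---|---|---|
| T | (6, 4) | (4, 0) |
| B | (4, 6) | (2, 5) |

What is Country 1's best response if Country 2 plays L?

T

Against L, Country 1 earns 6 from T and 4 from B.
So T is the best response.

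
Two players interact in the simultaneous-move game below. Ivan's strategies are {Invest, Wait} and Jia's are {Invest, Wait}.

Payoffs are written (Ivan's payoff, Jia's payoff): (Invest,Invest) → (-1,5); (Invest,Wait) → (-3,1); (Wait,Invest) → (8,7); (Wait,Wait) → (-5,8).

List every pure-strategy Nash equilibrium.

none

(Invest, Invest): Ivan prefers Wait (8 > -1) — not an equilibrium.
(Invest, Wait): Jia prefers Invest (5 > 1) — not an equilibrium.
(Wait, Invest): Jia prefers Wait (8 > 7) — not an equilibrium.
(Wait, Wait): Ivan prefers Invest (-3 > -5) — not an equilibrium.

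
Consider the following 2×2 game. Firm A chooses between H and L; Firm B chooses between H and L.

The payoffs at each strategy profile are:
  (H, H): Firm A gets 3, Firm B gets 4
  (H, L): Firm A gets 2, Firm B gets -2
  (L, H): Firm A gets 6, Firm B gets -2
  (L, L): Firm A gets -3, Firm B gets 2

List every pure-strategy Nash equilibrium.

(H, H): Firm A prefers L (6 > 3) — not an equilibrium.
(H, L): Firm B prefers H (4 > -2) — not an equilibrium.
(L, H): Firm B prefers L (2 > -2) — not an equilibrium.
(L, L): Firm A prefers H (2 > -3) — not an equilibrium.

none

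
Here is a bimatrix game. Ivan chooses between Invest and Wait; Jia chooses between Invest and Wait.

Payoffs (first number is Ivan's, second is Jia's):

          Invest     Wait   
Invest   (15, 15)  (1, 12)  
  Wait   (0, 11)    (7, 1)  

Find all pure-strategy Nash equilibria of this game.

(Invest, Invest): Ivan gets 15 ≥ 0 from Wait, and Jia gets 15 ≥ 12 from Wait — Nash equilibrium.
(Invest, Wait): Ivan prefers Wait (7 > 1); Jia prefers Invest (15 > 12) — not an equilibrium.
(Wait, Invest): Ivan prefers Invest (15 > 0) — not an equilibrium.
(Wait, Wait): Jia prefers Invest (11 > 1) — not an equilibrium.

(Invest, Invest)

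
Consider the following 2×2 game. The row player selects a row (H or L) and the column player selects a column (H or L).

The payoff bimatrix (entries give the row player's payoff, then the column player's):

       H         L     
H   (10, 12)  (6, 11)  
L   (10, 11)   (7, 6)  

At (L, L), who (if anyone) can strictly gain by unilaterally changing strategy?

The row player at (L, L) earns 7; deviating to H yields 6 — not better.
The column player earns 6; deviating to H yields 11 — a strict improvement.
Only the column player has a strictly profitable deviation.

The column player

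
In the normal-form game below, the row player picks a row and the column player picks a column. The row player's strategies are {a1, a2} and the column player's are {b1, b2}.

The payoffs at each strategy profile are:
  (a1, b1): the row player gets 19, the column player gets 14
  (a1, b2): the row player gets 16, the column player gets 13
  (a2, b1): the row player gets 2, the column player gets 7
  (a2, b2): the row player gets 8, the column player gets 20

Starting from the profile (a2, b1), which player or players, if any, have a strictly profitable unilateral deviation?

Both

The row player at (a2, b1) earns 2; deviating to a1 yields 19 — a strict improvement.
The column player earns 7; deviating to b2 yields 20 — a strict improvement.
Both the row player and the column player have strictly profitable deviations.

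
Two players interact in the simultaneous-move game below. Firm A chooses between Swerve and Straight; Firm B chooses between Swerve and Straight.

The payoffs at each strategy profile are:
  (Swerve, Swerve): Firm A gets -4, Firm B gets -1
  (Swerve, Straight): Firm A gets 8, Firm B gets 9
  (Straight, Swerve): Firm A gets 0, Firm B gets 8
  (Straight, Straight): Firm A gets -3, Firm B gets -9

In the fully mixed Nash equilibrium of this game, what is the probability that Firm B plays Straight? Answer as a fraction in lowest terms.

Let c be the probability that Firm B plays Swerve. In a completely mixed equilibrium, Firm A must be indifferent between Swerve and Straight.
Firm A's expected payoff from Swerve is −4c + 8(1−c); from Straight it is −3(1−c).
Setting these equal: −12c + 8 = 3c − 3, so c = 11/15.
Therefore Firm B plays Straight with probability 1 − 11/15 = 4/15.

4/15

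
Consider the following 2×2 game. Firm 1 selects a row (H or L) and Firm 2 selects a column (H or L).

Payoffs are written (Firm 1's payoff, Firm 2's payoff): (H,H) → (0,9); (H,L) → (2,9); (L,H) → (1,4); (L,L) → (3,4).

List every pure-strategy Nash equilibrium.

(H, H): Firm 1 prefers L (1 > 0) — not an equilibrium.
(H, L): Firm 1 prefers L (3 > 2) — not an equilibrium.
(L, H): Firm 1 gets 1 ≥ 0 from H, and Firm 2 gets 4 ≥ 4 from L — Nash equilibrium.
(L, L): Firm 1 gets 3 ≥ 2 from H, and Firm 2 gets 4 ≥ 4 from H — Nash equilibrium.

(L, H) and (L, L)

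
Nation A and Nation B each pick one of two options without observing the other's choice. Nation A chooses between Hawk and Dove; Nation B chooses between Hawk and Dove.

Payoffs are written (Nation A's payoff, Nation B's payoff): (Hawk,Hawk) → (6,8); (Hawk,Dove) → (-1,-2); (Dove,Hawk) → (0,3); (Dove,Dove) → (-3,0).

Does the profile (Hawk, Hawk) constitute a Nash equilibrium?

At (Hawk, Hawk), Nation A earns 6; switching to Dove would give 0, so Nation A has no profitable deviation.
Nation B earns 8; switching to Dove would give -2, so Nation B has no profitable deviation.
Neither player can gain by a unilateral deviation, so this profile is a Nash equilibrium.

Yes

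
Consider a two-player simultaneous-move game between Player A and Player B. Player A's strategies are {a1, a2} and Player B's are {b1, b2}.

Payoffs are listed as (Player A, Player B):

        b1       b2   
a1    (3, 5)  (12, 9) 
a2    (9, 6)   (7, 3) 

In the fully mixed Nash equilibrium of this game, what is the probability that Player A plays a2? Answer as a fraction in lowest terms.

Let r be the probability that Player A plays a1. In a completely mixed equilibrium, Player B must be indifferent between b1 and b2.
Player B's expected payoff from b1 is 5r + 6(1−r); from b2 it is 9r + 3(1−r).
Setting these equal: −r + 6 = 6r + 3, so r = 3/7.
Therefore Player A plays a2 with probability 1 − 3/7 = 4/7.

4/7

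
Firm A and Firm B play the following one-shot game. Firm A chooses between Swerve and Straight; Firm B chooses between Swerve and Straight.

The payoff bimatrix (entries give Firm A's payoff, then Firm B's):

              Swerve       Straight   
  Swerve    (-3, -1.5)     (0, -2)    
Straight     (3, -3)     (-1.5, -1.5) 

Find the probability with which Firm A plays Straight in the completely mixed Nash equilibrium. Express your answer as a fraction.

1/4

Let p be the probability that Firm A plays Swerve. In a completely mixed equilibrium, Firm B must be indifferent between Swerve and Straight.
Firm B's expected payoff from Swerve is −1.5p − 3(1−p); from Straight it is −2p − 1.5(1−p).
Setting these equal: 1.5p − 3 = −0.5p − 1.5, so p = 3/4.
Therefore Firm A plays Straight with probability 1 − 3/4 = 1/4.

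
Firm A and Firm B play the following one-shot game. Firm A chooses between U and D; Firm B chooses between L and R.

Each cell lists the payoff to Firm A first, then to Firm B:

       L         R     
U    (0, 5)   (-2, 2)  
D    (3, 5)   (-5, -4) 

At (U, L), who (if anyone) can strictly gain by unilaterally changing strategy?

Firm A

Firm A at (U, L) earns 0; deviating to D yields 3 — a strict improvement.
Firm B earns 5; deviating to R yields 2 — not better.
Only Firm A has a strictly profitable deviation.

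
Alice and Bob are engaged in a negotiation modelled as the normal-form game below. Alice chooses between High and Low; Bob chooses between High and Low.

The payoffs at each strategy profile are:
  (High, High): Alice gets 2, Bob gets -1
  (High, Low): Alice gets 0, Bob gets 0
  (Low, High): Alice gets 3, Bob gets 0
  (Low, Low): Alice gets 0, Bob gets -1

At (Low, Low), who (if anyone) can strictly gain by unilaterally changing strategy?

Bob

Alice at (Low, Low) earns 0; deviating to High yields 0 — not better.
Bob earns -1; deviating to High yields 0 — a strict improvement.
Only Bob has a strictly profitable deviation.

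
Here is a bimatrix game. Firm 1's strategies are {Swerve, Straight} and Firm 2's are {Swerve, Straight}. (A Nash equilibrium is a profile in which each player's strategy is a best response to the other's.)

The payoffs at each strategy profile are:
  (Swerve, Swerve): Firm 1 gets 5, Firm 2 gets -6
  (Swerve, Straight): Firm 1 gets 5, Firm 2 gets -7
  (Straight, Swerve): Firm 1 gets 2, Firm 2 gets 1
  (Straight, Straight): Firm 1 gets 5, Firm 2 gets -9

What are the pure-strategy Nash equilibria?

(Swerve, Swerve)

(Swerve, Swerve): Firm 1 gets 5 ≥ 2 from Straight, and Firm 2 gets -6 ≥ -7 from Straight — Nash equilibrium.
(Swerve, Straight): Firm 2 prefers Swerve (-6 > -7) — not an equilibrium.
(Straight, Swerve): Firm 1 prefers Swerve (5 > 2) — not an equilibrium.
(Straight, Straight): Firm 2 prefers Swerve (1 > -9) — not an equilibrium.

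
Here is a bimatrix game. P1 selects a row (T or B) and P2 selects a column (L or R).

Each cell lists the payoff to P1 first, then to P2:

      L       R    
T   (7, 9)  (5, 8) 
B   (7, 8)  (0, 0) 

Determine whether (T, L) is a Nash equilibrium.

Yes

At (T, L), P1 earns 7; switching to B would give 7, so P1 has no profitable deviation.
P2 earns 9; switching to R would give 8, so P2 has no profitable deviation.
Neither player can gain by a unilateral deviation, so this profile is a Nash equilibrium.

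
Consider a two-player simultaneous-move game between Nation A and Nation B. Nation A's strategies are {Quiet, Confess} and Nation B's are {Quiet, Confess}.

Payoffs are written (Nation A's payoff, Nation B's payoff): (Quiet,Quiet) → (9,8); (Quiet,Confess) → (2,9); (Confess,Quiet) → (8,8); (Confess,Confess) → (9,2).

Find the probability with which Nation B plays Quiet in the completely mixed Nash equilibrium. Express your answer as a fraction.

Let c be the probability that Nation B plays Quiet. In a completely mixed equilibrium, Nation A must be indifferent between Quiet and Confess.
Nation A's expected payoff from Quiet is 9c + 2(1−c); from Confess it is 8c + 9(1−c).
Setting these equal: 7c + 2 = −c + 9, so c = 7/8.

7/8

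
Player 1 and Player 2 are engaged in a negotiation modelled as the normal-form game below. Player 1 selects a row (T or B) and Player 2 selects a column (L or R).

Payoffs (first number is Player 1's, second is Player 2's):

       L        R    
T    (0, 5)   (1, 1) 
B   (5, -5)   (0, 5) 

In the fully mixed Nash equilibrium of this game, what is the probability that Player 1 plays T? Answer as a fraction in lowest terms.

5/7

Let r be the probability that Player 1 plays T. In a completely mixed equilibrium, Player 2 must be indifferent between L and R.
Player 2's expected payoff from L is 5r − 5(1−r); from R it is r + 5(1−r).
Setting these equal: 10r − 5 = −4r + 5, so r = 5/7.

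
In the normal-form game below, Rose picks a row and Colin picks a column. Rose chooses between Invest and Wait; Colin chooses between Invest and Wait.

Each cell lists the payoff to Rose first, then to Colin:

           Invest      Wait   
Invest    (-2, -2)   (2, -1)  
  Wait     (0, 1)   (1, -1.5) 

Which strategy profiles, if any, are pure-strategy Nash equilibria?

(Invest, Invest): Rose prefers Wait (0 > -2); Colin prefers Wait (-1 > -2) — not an equilibrium.
(Invest, Wait): Rose gets 2 ≥ 1 from Wait, and Colin gets -1 ≥ -2 from Invest — Nash equilibrium.
(Wait, Invest): Rose gets 0 ≥ -2 from Invest, and Colin gets 1 ≥ -1.5 from Wait — Nash equilibrium.
(Wait, Wait): Rose prefers Invest (2 > 1); Colin prefers Invest (1 > -1.5) — not an equilibrium.

(Invest, Wait) and (Wait, Invest)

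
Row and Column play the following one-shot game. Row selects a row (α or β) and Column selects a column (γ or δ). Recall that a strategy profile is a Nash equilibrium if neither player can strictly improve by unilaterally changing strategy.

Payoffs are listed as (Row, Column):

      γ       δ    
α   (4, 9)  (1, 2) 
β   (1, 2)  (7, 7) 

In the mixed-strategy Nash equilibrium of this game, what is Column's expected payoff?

59/12

First find p, the probability Row plays α, from Column's indifference between γ and δ: 9p + 2(1−p) = 2p + 7(1−p), giving p = 5/12.
Since Column is indifferent in equilibrium, Column's expected payoff equals the payoff from either column against (5/12, 7/12). Using γ: 9(5/12) + 2(7/12) = 59/12.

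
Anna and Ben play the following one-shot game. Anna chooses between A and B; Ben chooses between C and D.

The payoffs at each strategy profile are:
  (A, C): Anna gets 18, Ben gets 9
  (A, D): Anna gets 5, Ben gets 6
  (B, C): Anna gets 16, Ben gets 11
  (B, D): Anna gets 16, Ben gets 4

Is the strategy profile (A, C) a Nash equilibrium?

At (A, C), Anna earns 18; switching to B would give 16, so Anna has no profitable deviation.
Ben earns 9; switching to D would give 6, so Ben has no profitable deviation.
Neither player can gain by a unilateral deviation, so this profile is a Nash equilibrium.

Yes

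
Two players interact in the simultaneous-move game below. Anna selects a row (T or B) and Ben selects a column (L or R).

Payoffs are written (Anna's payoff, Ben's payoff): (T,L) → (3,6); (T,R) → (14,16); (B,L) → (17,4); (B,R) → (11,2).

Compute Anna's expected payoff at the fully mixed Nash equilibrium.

First find y, the probability Ben plays L, from Anna's indifference between T and B: 3y + 14(1−y) = 17y + 11(1−y), giving y = 3/17.
Since Anna is indifferent in equilibrium, Anna's expected payoff equals the payoff from either row against (3/17, 14/17). Using T: 3(3/17) + 14(14/17) = 205/17.

205/17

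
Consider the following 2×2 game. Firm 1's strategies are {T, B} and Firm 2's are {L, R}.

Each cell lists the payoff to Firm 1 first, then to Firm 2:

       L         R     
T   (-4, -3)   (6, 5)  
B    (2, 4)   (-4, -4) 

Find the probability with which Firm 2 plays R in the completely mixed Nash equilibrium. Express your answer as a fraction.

3/8

Let c be the probability that Firm 2 plays L. In a completely mixed equilibrium, Firm 1 must be indifferent between T and B.
Firm 1's expected payoff from T is −4c + 6(1−c); from B it is 2c − 4(1−c).
Setting these equal: −10c + 6 = 6c − 4, so c = 5/8.
Therefore Firm 2 plays R with probability 1 − 5/8 = 3/8.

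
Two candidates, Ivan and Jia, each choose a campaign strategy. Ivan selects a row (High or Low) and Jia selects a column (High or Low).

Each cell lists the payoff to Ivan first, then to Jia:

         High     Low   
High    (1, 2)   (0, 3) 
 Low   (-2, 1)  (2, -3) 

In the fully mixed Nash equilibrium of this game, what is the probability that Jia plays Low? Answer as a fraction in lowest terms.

3/5

Let c be the probability that Jia plays High. In a completely mixed equilibrium, Ivan must be indifferent between High and Low.
Ivan's expected payoff from High is c; from Low it is −2c + 2(1−c).
Setting these equal: c = −4c + 2, so c = 2/5.
Therefore Jia plays Low with probability 1 − 2/5 = 3/5.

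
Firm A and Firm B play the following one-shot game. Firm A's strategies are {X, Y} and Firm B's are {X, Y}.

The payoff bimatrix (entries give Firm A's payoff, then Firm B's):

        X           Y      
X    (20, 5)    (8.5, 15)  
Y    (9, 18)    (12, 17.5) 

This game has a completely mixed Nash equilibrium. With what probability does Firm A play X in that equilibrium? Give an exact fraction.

1/21

Let x be the probability that Firm A plays X. In a completely mixed equilibrium, Firm B must be indifferent between X and Y.
Firm B's expected payoff from X is 5x + 18(1−x); from Y it is 15x + 17.5(1−x).
Setting these equal: −13x + 18 = −2.5x + 17.5, so x = 1/21.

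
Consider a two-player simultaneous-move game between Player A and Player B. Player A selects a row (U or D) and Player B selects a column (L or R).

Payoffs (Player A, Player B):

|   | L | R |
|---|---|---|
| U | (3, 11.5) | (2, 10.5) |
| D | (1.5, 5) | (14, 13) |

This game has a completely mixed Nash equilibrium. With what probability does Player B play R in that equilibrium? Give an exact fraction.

1/9

Let q be the probability that Player B plays L. In a completely mixed equilibrium, Player A must be indifferent between U and D.
Player A's expected payoff from U is 3q + 2(1−q); from D it is 1.5q + 14(1−q).
Setting these equal: q + 2 = −12.5q + 14, so q = 8/9.
Therefore Player B plays R with probability 1 − 8/9 = 1/9.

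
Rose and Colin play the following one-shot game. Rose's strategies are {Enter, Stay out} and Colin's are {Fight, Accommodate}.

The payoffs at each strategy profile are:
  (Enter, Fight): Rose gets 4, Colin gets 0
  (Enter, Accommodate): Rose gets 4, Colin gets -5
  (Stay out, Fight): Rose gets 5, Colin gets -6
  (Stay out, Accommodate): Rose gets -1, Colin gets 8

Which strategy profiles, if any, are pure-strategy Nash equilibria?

(Enter, Fight): Rose prefers Stay out (5 > 4) — not an equilibrium.
(Enter, Accommodate): Colin prefers Fight (0 > -5) — not an equilibrium.
(Stay out, Fight): Colin prefers Accommodate (8 > -6) — not an equilibrium.
(Stay out, Accommodate): Rose prefers Enter (4 > -1) — not an equilibrium.

none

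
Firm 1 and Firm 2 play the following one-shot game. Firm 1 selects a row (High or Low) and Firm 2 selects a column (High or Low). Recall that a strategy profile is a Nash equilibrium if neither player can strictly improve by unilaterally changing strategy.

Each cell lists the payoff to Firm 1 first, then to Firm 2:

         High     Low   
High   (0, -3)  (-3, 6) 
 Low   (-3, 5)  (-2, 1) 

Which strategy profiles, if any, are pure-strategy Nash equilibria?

(High, High): Firm 2 prefers Low (6 > -3) — not an equilibrium.
(High, Low): Firm 1 prefers Low (-2 > -3) — not an equilibrium.
(Low, High): Firm 1 prefers High (0 > -3) — not an equilibrium.
(Low, Low): Firm 2 prefers High (5 > 1) — not an equilibrium.

none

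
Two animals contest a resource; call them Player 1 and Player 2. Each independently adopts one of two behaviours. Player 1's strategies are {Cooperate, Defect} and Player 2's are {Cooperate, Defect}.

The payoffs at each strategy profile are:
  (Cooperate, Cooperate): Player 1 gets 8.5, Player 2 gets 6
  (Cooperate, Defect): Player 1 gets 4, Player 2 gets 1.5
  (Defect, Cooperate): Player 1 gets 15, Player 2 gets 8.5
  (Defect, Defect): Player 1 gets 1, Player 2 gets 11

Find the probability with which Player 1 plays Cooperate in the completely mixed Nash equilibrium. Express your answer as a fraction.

Let r be the probability that Player 1 plays Cooperate. In a completely mixed equilibrium, Player 2 must be indifferent between Cooperate and Defect.
Player 2's expected payoff from Cooperate is 6r + 8.5(1−r); from Defect it is 1.5r + 11(1−r).
Setting these equal: −2.5r + 8.5 = −9.5r + 11, so r = 5/14.

5/14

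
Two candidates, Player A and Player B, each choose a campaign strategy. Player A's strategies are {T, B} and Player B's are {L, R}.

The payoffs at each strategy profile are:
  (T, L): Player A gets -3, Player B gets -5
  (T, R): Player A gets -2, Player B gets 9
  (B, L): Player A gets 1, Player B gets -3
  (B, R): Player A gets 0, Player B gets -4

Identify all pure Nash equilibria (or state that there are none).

(T, L): Player A prefers B (1 > -3); Player B prefers R (9 > -5) — not an equilibrium.
(T, R): Player A prefers B (0 > -2) — not an equilibrium.
(B, L): Player A gets 1 ≥ -3 from T, and Player B gets -3 ≥ -4 from R — Nash equilibrium.
(B, R): Player B prefers L (-3 > -4) — not an equilibrium.

(B, L)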